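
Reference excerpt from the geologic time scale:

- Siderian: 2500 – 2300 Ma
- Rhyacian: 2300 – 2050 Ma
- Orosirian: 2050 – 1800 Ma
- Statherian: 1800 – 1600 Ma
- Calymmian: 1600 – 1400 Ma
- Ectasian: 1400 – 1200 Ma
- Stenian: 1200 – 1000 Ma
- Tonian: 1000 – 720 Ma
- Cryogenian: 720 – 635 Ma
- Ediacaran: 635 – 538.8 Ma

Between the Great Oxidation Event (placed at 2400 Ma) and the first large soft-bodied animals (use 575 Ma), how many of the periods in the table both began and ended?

The older date is 2400 Ma and the younger is 575 Ma.
Periods with start < 2400 and end > 575 Ma: Rhyacian (2300–2050), Orosirian (2050–1800), Statherian (1800–1600), Calymmian (1600–1400), Ectasian (1400–1200), Stenian (1200–1000), Tonian (1000–720), Cryogenian (720–635).
That is 8 complete periods.

8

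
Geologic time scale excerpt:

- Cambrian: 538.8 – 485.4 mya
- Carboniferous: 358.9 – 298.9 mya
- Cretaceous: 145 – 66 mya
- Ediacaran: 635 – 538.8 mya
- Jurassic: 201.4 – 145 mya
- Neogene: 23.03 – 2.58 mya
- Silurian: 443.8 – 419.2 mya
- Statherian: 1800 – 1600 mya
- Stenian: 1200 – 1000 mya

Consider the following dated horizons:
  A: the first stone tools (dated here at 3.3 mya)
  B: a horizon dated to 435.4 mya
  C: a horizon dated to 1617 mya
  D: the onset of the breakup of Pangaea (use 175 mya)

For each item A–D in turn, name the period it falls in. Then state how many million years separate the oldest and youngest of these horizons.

A — Neogene; B — Silurian; C — Statherian; D — Jurassic; span 1613.7 million years

Match each age against the start–end ranges in the excerpt: A = 3.3 Ma → Neogene (23.03–2.58); B = 435.4 Ma → Silurian (443.8–419.2); C = 1617 Ma → Statherian (1800–1600); D = 175 Ma → Jurassic (201.4–145).
The largest age is 1617 Ma and the smallest is 3.3 Ma; their difference is 1613.7 Myr.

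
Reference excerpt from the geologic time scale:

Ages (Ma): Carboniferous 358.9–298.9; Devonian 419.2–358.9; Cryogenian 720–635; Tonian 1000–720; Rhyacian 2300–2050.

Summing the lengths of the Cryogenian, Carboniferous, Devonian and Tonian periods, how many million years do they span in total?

485.3 million years

Each duration: Cryogenian = 85; Carboniferous = 60; Devonian = 60.3; Tonian = 280.
Sum: 85 + 60 + 60.3 + 280 = 485.3 Myr.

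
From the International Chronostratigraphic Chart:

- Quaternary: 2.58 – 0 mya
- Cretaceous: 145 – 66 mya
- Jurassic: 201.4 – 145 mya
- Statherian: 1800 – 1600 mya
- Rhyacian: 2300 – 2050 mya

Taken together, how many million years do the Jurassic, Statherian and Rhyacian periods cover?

Duration is start − end for each: (201.4 − 145) + (1800 − 1600) + (2300 − 2050).
That is 56.4 + 200 + 250, which totals 506.4 million years.

506.4 million years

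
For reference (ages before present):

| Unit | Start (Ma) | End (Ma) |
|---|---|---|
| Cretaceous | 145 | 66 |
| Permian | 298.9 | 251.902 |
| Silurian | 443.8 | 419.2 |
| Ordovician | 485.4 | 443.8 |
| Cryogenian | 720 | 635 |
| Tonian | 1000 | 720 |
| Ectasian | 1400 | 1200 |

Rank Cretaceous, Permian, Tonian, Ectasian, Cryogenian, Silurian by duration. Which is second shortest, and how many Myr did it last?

Permian, 46.998 million years

Durations: Cretaceous 79; Permian 46.998; Tonian 280; Ectasian 200; Cryogenian 85; Silurian 24.6 Myr.
Sorted shortest-first: Silurian (24.6), Permian (46.998), Cretaceous (79), Cryogenian (85), Ectasian (200), Tonian (280).
The second shortest is Permian at 46.998 Myr.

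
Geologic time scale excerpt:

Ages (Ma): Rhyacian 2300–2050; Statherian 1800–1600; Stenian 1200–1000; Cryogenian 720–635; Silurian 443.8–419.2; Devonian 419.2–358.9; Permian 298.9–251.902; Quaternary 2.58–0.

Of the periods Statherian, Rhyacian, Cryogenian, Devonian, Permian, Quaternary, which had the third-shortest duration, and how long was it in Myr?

Devonian, 60.3 million years

Durations: Statherian 200; Rhyacian 250; Cryogenian 85; Devonian 60.3; Permian 46.998; Quaternary 2.58 Myr.
Sorted shortest-first: Quaternary (2.58), Permian (46.998), Devonian (60.3), Cryogenian (85), Statherian (200), Rhyacian (250).
The third shortest is Devonian at 60.3 Myr.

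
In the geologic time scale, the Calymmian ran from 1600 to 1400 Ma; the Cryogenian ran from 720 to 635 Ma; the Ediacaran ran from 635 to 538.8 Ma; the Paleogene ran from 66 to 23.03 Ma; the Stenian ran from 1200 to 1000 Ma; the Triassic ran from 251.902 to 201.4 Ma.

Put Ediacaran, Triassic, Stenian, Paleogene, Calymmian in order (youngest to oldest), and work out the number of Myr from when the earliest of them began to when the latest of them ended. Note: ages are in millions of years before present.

Start ages (Ma): Calymmian 1600, Stenian 1200, Ediacaran 635, Triassic 251.902, Paleogene 66.
Ordered youngest to oldest: Paleogene, Triassic, Ediacaran, Stenian, Calymmian.
Span = 1600 − 23.03 = 1576.97 Myr.

Paleogene → Triassic → Ediacaran → Stenian → Calymmian; total span 1576.97 Myr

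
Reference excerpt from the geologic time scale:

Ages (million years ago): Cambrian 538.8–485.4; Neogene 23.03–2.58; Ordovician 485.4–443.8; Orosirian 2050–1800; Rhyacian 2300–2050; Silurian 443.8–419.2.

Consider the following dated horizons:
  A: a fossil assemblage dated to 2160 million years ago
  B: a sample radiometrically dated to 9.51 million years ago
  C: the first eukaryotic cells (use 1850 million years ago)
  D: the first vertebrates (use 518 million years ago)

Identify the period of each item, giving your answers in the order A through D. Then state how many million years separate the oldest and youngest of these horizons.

A — Rhyacian; B — Neogene; C — Orosirian; D — Cambrian; span 2150.49 million years

Match each age against the start–end ranges in the excerpt: A = 2160 Ma → Rhyacian (2300–2050); B = 9.51 Ma → Neogene (23.03–2.58); C = 1850 Ma → Orosirian (2050–1800); D = 518 Ma → Cambrian (538.8–485.4).
The largest age is 2160 Ma and the smallest is 9.51 Ma; their difference is 2150.49 Myr.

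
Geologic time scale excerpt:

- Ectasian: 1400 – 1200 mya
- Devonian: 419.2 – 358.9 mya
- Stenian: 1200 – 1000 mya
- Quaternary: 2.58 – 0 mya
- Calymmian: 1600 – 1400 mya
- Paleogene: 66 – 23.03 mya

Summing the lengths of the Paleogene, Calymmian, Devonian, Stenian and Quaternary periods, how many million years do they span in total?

Duration is start − end for each: (66 − 23.03) + (1600 − 1400) + (419.2 − 358.9) + (1200 − 1000) + (2.58 − 0).
That is 42.97 + 200 + 60.3 + 200 + 2.58, which totals 505.85 million years.

505.85 million years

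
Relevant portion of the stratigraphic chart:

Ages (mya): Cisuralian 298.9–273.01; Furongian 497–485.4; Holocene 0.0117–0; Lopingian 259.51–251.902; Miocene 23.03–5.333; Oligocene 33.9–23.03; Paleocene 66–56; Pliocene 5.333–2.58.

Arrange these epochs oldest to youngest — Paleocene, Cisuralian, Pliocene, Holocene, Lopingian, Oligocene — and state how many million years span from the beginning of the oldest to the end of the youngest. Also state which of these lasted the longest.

Start ages (Ma): Cisuralian 298.9, Lopingian 259.51, Paleocene 66, Oligocene 33.9, Pliocene 5.333, Holocene 0.0117.
Ordered oldest to youngest: Cisuralian, Lopingian, Paleocene, Oligocene, Pliocene, Holocene.
Span = 298.9 − 0 = 298.9 Myr.
Durations: Cisuralian 25.89, Lopingian 7.608, Oligocene 10.87, Holocene 0.0117, Paleocene 10, Pliocene 2.753 → longest is Cisuralian (25.89 Myr).

Cisuralian, Lopingian, Paleocene, Oligocene, Pliocene, Holocene; total span 298.9 Myr; longest is Cisuralian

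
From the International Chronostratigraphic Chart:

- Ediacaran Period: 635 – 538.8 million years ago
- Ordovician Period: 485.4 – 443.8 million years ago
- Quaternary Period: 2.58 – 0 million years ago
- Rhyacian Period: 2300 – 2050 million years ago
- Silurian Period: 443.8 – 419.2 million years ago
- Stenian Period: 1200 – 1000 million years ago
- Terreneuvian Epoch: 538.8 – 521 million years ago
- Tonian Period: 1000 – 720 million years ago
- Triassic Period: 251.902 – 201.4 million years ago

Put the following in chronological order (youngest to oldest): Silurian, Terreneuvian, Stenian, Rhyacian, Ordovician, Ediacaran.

Silurian → Ordovician → Terreneuvian → Ediacaran → Stenian → Rhyacian

Sorting by start age (ascending Ma, since larger Ma = older): Silurian began 443.8, Ordovician began 485.4, Terreneuvian began 538.8, Ediacaran began 635, Stenian began 1200, Rhyacian began 2300.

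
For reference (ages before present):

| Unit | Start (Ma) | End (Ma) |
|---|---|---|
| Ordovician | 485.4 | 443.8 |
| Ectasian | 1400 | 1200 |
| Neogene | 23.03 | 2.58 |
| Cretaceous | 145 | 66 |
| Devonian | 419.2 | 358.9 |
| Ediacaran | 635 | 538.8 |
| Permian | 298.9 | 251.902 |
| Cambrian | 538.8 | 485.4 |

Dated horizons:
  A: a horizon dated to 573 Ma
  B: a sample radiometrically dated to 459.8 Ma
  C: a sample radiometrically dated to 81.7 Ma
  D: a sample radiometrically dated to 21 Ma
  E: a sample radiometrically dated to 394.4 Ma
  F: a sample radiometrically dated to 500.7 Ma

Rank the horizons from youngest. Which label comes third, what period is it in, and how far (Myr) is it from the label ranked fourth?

E, in the Devonian; 65.4 million years to B

Sorted youngest-first by Ma: D (21), C (81.7), E (394.4), B (459.8), F (500.7), A (573).
The third youngest is E at 394.4 Ma, which lies in 419.2–358.9 Ma: the Devonian.
The fourth youngest is B at 459.8 Ma; separation = |394.4 − 459.8| = 65.4 Myr.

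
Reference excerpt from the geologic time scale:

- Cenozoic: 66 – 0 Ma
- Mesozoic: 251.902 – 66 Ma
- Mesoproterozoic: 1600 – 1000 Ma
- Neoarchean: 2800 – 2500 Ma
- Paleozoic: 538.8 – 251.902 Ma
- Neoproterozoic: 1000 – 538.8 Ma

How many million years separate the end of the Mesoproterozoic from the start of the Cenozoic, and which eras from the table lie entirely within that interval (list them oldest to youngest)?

934 million years; Neoproterozoic, Paleozoic, Mesozoic

The Mesoproterozoic closes at 1000 Ma and the Cenozoic opens at 66 Ma, so the interval is 1000 − 66 = 934 Myr.
An era fits inside if it starts at or after 1000 Ma and ends at or before 66 Ma; oldest first that gives Neoproterozoic, Paleozoic, Mesozoic.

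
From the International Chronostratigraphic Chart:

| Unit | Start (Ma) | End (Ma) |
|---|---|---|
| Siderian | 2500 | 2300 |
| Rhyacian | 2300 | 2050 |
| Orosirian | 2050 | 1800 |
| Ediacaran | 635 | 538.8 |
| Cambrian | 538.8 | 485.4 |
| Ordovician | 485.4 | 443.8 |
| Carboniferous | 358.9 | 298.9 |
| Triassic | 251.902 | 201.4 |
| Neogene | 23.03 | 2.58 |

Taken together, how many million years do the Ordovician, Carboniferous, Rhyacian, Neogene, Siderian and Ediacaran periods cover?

Each duration: Ordovician = 41.6; Carboniferous = 60; Rhyacian = 250; Neogene = 20.45; Siderian = 200; Ediacaran = 96.2.
Sum: 41.6 + 60 + 250 + 20.45 + 200 + 96.2 = 668.25 Myr.

668.25 million years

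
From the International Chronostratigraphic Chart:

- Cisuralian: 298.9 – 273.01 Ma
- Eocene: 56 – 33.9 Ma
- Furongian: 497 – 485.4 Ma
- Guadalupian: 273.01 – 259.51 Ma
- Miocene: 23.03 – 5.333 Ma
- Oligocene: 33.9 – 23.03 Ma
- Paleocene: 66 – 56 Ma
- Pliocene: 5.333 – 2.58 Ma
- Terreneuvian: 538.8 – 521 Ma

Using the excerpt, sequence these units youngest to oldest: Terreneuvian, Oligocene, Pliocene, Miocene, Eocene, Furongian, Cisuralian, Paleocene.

Pliocene, Miocene, Oligocene, Eocene, Paleocene, Cisuralian, Furongian, Terreneuvian

Sorting by start age (ascending Ma, since larger Ma = older): Pliocene began 5.333, Miocene began 23.03, Oligocene began 33.9, Eocene began 56, Paleocene began 66, Cisuralian began 298.9, Furongian began 497, Terreneuvian began 538.8.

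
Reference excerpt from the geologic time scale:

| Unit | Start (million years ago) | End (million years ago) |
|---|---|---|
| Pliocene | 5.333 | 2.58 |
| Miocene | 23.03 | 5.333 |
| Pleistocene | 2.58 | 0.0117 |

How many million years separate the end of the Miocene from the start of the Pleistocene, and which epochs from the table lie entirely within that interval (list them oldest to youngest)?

End of Miocene = 5.333 Ma; start of Pleistocene = 2.58 Ma.
Gap = 5.333 − 2.58 = 2.753 Myr.
Epochs wholly inside 5.333–2.58 Ma: Pliocene (5.333–2.58).

2.753 million years; Pliocene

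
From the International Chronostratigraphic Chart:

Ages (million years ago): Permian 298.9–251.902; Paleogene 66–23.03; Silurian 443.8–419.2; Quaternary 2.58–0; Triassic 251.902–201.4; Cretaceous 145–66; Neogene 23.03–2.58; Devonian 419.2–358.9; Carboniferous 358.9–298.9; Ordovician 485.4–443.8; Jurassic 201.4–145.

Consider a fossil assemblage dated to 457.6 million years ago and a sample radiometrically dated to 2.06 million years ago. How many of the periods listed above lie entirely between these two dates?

9

The older date is 457.6 Ma and the younger is 2.06 Ma.
Periods with start < 457.6 and end > 2.06 Ma: Silurian (443.8–419.2), Devonian (419.2–358.9), Carboniferous (358.9–298.9), Permian (298.9–251.902), Triassic (251.902–201.4), Jurassic (201.4–145), Cretaceous (145–66), Paleogene (66–23.03), Neogene (23.03–2.58).
That is 9 complete periods.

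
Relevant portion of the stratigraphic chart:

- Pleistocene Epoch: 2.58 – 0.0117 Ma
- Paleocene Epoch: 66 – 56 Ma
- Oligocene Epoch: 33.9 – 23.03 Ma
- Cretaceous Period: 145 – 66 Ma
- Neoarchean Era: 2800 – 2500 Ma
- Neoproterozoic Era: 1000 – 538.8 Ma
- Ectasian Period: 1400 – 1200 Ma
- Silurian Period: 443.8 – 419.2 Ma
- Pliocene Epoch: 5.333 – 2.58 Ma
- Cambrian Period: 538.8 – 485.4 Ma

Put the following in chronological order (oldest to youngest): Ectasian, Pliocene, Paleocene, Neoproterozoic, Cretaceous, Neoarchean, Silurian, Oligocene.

Neoarchean, Ectasian, Neoproterozoic, Silurian, Cretaceous, Paleocene, Oligocene, Pliocene

Sorting by start age (descending Ma, since larger Ma = older): Neoarchean began 2800, Ectasian began 1400, Neoproterozoic began 1000, Silurian began 443.8, Cretaceous began 145, Paleocene began 66, Oligocene began 33.9, Pliocene began 5.333.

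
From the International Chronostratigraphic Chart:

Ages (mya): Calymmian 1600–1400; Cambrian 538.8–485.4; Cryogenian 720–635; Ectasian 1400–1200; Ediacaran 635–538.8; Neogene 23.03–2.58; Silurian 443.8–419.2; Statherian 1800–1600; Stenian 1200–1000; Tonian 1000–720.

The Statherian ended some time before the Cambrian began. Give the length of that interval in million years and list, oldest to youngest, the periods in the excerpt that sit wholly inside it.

1061.2 million years; Calymmian, Ectasian, Stenian, Tonian, Cryogenian, Ediacaran

The Statherian closes at 1600 Ma and the Cambrian opens at 538.8 Ma, so the interval is 1600 − 538.8 = 1061.2 Myr.
A period fits inside if it starts at or after 1600 Ma and ends at or before 538.8 Ma; oldest first that gives Calymmian, Ectasian, Stenian, Tonian, Cryogenian, Ediacaran.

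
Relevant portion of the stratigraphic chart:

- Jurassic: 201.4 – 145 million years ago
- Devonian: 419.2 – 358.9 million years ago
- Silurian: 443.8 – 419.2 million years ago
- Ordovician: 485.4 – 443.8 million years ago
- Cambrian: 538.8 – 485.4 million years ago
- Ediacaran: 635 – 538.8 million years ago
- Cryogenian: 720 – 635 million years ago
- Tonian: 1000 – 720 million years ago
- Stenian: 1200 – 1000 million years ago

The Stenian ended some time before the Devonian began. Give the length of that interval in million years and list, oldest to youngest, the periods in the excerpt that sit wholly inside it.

580.8 million years; Tonian, Cryogenian, Ediacaran, Cambrian, Ordovician, Silurian

The Stenian closes at 1000 Ma and the Devonian opens at 419.2 Ma, so the interval is 1000 − 419.2 = 580.8 Myr.
A period fits inside if it starts at or after 1000 Ma and ends at or before 419.2 Ma; oldest first that gives Tonian, Cryogenian, Ediacaran, Cambrian, Ordovician, Silurian.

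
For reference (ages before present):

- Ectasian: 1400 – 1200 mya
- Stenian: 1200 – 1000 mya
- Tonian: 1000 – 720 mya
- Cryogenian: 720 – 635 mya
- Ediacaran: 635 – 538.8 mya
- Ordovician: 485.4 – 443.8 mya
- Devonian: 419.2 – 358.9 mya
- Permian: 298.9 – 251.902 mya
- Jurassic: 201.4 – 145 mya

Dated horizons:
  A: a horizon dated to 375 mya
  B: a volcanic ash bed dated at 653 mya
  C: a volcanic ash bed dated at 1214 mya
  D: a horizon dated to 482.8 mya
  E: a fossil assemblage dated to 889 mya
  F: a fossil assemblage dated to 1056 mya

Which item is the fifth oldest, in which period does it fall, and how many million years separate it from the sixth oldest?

D, in the Ordovician; 107.8 million years to A

Larger Ma means older, so oldest first: C 1214 > F 1056 > E 889 > B 653 > D 482.8 > A 375.
Counting 5 along gives D (482.8 Ma); the excerpt puts that inside the Ordovician, 485.4–443.8 Ma.
Next in line is A (375 Ma), and 482.8 − 375 = 107.8 Myr.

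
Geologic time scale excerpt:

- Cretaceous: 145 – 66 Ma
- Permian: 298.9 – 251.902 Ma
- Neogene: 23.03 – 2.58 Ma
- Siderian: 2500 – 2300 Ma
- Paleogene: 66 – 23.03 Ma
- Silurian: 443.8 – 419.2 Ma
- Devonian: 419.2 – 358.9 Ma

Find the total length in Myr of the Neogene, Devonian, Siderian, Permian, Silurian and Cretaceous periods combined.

431.348 million years

Each duration: Neogene = 20.45; Devonian = 60.3; Siderian = 200; Permian = 46.998; Silurian = 24.6; Cretaceous = 79.
Sum: 20.45 + 60.3 + 200 + 46.998 + 24.6 + 79 = 431.348 Myr.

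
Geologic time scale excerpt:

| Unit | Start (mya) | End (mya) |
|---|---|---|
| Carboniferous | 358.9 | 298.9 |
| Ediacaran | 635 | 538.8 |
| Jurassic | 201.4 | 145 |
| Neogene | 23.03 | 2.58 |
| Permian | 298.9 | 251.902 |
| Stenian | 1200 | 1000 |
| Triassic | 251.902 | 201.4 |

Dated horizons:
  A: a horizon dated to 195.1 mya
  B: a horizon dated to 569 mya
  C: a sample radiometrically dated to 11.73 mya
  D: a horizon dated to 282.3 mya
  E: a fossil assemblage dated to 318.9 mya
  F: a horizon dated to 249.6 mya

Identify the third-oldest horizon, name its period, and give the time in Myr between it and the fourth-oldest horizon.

Sorted oldest-first by Ma: B (569), E (318.9), D (282.3), F (249.6), A (195.1), C (11.73).
The third oldest is D at 282.3 Ma, which lies in 298.9–251.902 Ma: the Permian.
The fourth oldest is F at 249.6 Ma; separation = |282.3 − 249.6| = 32.7 Myr.

D, in the Permian; 32.7 million years to F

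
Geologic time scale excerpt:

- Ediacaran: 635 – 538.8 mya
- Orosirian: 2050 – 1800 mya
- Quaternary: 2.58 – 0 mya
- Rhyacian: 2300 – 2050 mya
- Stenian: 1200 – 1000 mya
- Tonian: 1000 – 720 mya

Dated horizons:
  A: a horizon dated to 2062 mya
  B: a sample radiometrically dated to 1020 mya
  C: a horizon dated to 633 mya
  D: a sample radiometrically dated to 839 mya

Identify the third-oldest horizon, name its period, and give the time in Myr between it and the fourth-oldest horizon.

Sorted oldest-first by Ma: A (2062), B (1020), D (839), C (633).
The third oldest is D at 839 Ma, which lies in 1000–720 Ma: the Tonian.
The fourth oldest is C at 633 Ma; separation = |839 − 633| = 206 Myr.

D, in the Tonian; 206 million years to C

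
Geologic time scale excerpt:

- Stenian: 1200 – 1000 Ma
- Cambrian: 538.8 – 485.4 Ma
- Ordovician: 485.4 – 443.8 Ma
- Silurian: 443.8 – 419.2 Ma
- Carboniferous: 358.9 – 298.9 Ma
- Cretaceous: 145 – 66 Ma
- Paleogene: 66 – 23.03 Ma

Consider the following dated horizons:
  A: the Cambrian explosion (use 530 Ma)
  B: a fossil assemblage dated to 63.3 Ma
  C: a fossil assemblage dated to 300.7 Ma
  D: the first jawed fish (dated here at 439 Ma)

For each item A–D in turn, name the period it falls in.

A: 530 Ma lies in 538.8–485.4 Ma, so Cambrian.
B: 63.3 Ma lies in 66–23.03 Ma, so Paleogene.
C: 300.7 Ma lies in 358.9–298.9 Ma, so Carboniferous.
D: 439 Ma lies in 443.8–419.2 Ma, so Silurian.

A — Cambrian; B — Paleogene; C — Carboniferous; D — Silurian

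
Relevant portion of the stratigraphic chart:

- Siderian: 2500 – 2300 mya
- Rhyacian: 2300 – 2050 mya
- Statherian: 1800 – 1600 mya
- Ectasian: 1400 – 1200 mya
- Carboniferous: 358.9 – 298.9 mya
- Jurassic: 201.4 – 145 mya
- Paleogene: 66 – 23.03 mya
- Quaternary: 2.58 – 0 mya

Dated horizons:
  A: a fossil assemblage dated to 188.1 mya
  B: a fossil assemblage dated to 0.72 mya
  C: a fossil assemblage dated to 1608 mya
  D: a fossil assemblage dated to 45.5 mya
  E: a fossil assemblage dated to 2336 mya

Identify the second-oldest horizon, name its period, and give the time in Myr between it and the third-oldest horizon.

Sorted oldest-first by Ma: E (2336), C (1608), A (188.1), D (45.5), B (0.72).
The second oldest is C at 1608 Ma, which lies in 1800–1600 Ma: the Statherian.
The third oldest is A at 188.1 Ma; separation = |1608 − 188.1| = 1419.9 Myr.

C, in the Statherian; 1419.9 million years to A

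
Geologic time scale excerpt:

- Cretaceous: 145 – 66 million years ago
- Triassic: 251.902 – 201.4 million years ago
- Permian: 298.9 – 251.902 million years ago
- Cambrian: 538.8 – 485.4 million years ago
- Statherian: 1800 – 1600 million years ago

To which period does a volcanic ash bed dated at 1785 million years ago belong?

1785 Ma lies between 1800 and 1600 Ma, so it falls in the Statherian.

Statherian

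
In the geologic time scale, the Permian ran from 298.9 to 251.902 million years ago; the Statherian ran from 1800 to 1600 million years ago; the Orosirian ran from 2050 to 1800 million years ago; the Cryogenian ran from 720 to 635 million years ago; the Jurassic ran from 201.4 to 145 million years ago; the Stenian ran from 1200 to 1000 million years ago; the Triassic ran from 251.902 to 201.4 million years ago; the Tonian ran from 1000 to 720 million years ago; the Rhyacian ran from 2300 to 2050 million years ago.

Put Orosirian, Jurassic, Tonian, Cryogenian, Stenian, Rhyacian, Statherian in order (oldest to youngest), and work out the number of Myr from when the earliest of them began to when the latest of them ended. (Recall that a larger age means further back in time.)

Rhyacian → Orosirian → Statherian → Stenian → Tonian → Cryogenian → Jurassic; total span 2155 Myr

From the excerpt: Orosirian 2050–1800; Jurassic 201.4–145; Tonian 1000–720; Cryogenian 720–635; Stenian 1200–1000; Rhyacian 2300–2050; Statherian 1800–1600 (Ma).
Larger Ma is earlier, so the oldest is Rhyacian and the youngest is Jurassic; oldest to youngest: Rhyacian, Orosirian, Statherian, Stenian, Tonian, Cryogenian, Jurassic.
Oldest start 2300 minus youngest end 145 gives 2155 Myr overall.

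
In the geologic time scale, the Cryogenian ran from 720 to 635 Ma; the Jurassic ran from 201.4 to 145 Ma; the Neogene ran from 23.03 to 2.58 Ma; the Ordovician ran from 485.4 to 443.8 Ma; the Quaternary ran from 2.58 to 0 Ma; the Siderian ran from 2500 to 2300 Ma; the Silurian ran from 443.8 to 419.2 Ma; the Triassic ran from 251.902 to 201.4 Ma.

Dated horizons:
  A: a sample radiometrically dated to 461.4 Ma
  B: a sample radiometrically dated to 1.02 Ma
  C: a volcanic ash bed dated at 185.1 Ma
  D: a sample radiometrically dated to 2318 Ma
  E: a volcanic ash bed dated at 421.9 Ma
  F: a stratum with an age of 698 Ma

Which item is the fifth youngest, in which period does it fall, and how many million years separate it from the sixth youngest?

F, in the Cryogenian; 1620 million years to D

Sorted youngest-first by Ma: B (1.02), C (185.1), E (421.9), A (461.4), F (698), D (2318).
The fifth youngest is F at 698 Ma, which lies in 720–635 Ma: the Cryogenian.
The sixth youngest is D at 2318 Ma; separation = |698 − 2318| = 1620 Myr.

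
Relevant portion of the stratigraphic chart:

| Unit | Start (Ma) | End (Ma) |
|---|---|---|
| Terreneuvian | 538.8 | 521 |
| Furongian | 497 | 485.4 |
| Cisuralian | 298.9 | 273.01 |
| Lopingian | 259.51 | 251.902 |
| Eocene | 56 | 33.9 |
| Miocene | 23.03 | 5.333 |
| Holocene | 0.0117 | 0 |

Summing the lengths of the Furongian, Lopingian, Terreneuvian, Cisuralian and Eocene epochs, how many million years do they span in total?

84.998 million years

Duration is start − end for each: (497 − 485.4) + (259.51 − 251.902) + (538.8 − 521) + (298.9 − 273.01) + (56 − 33.9).
That is 11.6 + 7.608 + 17.8 + 25.89 + 22.1, which totals 84.998 million years.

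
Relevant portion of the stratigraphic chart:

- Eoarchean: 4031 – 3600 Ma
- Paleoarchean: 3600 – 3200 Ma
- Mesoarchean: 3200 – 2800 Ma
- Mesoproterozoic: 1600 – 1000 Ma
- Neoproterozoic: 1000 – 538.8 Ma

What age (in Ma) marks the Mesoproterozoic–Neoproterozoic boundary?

1000 Ma

The Mesoproterozoic ends and the Neoproterozoic begins at 1000 Ma.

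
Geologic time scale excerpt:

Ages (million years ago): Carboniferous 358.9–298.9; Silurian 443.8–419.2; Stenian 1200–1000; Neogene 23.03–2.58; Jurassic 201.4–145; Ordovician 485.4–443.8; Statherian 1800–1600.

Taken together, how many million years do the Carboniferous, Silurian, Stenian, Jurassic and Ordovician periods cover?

Each duration: Carboniferous = 60; Silurian = 24.6; Stenian = 200; Jurassic = 56.4; Ordovician = 41.6.
Sum: 60 + 24.6 + 200 + 56.4 + 41.6 = 382.6 Myr.

382.6 million years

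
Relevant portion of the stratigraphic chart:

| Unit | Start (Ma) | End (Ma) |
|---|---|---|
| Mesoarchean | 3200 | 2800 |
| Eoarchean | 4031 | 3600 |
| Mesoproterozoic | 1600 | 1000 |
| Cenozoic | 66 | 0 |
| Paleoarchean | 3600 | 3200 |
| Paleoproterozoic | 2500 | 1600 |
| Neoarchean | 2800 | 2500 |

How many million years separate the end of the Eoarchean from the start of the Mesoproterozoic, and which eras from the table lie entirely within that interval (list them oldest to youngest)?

2000 million years; Paleoarchean, Mesoarchean, Neoarchean, Paleoproterozoic

The Eoarchean closes at 3600 Ma and the Mesoproterozoic opens at 1600 Ma, so the interval is 3600 − 1600 = 2000 Myr.
An era fits inside if it starts at or after 3600 Ma and ends at or before 1600 Ma; oldest first that gives Paleoarchean, Mesoarchean, Neoarchean, Paleoproterozoic.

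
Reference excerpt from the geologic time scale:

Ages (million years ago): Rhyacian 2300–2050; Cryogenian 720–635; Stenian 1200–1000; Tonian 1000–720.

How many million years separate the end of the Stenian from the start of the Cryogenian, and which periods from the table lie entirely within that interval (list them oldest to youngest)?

End of Stenian = 1000 Ma; start of Cryogenian = 720 Ma.
Gap = 1000 − 720 = 280 Myr.
Periods wholly inside 1000–720 Ma: Tonian (1000–720).

280 million years; Tonian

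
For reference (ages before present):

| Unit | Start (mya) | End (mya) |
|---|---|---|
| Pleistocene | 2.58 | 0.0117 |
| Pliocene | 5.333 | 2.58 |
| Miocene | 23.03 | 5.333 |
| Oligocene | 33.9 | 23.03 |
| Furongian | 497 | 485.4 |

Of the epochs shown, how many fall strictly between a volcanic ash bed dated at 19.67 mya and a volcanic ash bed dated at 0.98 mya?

The older date is 19.67 Ma and the younger is 0.98 Ma.
Epochs with start < 19.67 and end > 0.98 Ma: Pliocene (5.333–2.58).
That is 1 complete epoch.

1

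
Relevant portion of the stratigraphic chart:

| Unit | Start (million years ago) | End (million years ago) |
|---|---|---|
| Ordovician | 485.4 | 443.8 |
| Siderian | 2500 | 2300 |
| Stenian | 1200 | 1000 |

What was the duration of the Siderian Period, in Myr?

200 million years

2500 − 2300 = 200 million years.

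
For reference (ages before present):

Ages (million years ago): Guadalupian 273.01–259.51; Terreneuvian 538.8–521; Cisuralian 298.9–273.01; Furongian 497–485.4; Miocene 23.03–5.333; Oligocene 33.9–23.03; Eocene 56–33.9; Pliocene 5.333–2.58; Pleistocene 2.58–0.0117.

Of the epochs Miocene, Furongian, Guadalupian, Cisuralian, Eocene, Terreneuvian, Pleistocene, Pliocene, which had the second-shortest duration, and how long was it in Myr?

Durations: Miocene 17.697; Furongian 11.6; Guadalupian 13.5; Cisuralian 25.89; Eocene 22.1; Terreneuvian 17.8; Pleistocene 2.5683; Pliocene 2.753 Myr.
Sorted shortest-first: Pleistocene (2.5683), Pliocene (2.753), Furongian (11.6), Guadalupian (13.5), Miocene (17.697), Terreneuvian (17.8), Eocene (22.1), Cisuralian (25.89).
The second shortest is Pliocene at 2.753 Myr.

Pliocene, 2.753 million years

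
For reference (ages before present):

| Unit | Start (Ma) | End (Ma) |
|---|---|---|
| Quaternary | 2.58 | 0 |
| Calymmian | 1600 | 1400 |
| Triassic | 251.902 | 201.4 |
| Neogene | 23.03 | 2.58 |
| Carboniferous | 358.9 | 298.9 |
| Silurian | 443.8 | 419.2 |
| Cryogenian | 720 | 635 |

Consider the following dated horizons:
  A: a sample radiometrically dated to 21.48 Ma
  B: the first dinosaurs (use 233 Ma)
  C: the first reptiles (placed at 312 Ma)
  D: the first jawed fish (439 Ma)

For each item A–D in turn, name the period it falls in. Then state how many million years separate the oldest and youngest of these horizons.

A — Neogene; B — Triassic; C — Carboniferous; D — Silurian; span 417.52 million years

Match each age against the start–end ranges in the excerpt: A = 21.48 Ma → Neogene (23.03–2.58); B = 233 Ma → Triassic (251.902–201.4); C = 312 Ma → Carboniferous (358.9–298.9); D = 439 Ma → Silurian (443.8–419.2).
The largest age is 439 Ma and the smallest is 21.48 Ma; their difference is 417.52 Myr.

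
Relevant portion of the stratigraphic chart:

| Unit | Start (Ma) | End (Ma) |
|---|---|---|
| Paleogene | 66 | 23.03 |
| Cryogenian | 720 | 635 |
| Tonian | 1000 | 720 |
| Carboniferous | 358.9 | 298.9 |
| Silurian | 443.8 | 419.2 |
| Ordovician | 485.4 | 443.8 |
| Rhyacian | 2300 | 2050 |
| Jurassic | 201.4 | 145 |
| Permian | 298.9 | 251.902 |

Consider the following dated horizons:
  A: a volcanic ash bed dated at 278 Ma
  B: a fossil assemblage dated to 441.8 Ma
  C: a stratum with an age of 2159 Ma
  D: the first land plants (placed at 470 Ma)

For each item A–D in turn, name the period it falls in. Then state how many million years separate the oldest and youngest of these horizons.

A — Permian; B — Silurian; C — Rhyacian; D — Ordovician; span 1881 million years

A: 278 Ma lies in 298.9–251.902 Ma, so Permian.
B: 441.8 Ma lies in 443.8–419.2 Ma, so Silurian.
C: 2159 Ma lies in 2300–2050 Ma, so Rhyacian.
D: 470 Ma lies in 485.4–443.8 Ma, so Ordovician.
Oldest = 2159 Ma, youngest = 278 Ma → span 1881 Myr.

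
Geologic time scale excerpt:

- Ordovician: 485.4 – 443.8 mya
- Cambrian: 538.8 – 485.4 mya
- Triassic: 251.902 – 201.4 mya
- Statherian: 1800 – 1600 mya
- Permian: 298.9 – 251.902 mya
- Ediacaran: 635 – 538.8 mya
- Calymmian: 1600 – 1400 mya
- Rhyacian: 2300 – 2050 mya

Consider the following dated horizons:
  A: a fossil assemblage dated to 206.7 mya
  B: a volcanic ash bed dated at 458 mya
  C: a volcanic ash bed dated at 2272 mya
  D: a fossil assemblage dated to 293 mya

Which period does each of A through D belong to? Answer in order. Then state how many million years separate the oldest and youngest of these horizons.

A — Triassic; B — Ordovician; C — Rhyacian; D — Permian; span 2065.3 million years

Match each age against the start–end ranges in the excerpt: A = 206.7 Ma → Triassic (251.902–201.4); B = 458 Ma → Ordovician (485.4–443.8); C = 2272 Ma → Rhyacian (2300–2050); D = 293 Ma → Permian (298.9–251.902).
The largest age is 2272 Ma and the smallest is 206.7 Ma; their difference is 2065.3 Myr.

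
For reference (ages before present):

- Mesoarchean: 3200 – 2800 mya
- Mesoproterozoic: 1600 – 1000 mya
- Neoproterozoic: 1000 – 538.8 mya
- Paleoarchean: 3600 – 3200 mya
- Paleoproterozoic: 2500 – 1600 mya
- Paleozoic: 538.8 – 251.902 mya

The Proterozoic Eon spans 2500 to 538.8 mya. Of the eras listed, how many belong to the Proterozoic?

Eras inside 2500–538.8 Ma: Paleoproterozoic, Mesoproterozoic, Neoproterozoic — 3 in total.

3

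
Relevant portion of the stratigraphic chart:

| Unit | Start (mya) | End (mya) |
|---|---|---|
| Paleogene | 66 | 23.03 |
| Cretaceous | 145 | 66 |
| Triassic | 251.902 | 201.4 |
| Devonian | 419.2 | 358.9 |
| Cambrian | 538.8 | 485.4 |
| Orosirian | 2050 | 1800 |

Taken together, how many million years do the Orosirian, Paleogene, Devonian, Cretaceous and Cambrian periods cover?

485.67 million years

Duration is start − end for each: (2050 − 1800) + (66 − 23.03) + (419.2 − 358.9) + (145 − 66) + (538.8 − 485.4).
That is 250 + 42.97 + 60.3 + 79 + 53.4, which totals 485.67 million years.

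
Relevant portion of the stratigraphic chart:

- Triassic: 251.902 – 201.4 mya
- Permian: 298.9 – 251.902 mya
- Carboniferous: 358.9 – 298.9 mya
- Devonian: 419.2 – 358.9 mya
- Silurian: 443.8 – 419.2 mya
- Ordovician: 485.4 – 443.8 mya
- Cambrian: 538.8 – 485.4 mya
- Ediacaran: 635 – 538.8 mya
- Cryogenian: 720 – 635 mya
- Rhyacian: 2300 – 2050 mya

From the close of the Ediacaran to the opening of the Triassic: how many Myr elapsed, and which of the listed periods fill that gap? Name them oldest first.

286.898 million years; Cambrian, Ordovician, Silurian, Devonian, Carboniferous, Permian

End of Ediacaran = 538.8 Ma; start of Triassic = 251.902 Ma.
Gap = 538.8 − 251.902 = 286.898 Myr.
Periods wholly inside 538.8–251.902 Ma: Cambrian (538.8–485.4), Ordovician (485.4–443.8), Silurian (443.8–419.2), Devonian (419.2–358.9), Carboniferous (358.9–298.9), Permian (298.9–251.902).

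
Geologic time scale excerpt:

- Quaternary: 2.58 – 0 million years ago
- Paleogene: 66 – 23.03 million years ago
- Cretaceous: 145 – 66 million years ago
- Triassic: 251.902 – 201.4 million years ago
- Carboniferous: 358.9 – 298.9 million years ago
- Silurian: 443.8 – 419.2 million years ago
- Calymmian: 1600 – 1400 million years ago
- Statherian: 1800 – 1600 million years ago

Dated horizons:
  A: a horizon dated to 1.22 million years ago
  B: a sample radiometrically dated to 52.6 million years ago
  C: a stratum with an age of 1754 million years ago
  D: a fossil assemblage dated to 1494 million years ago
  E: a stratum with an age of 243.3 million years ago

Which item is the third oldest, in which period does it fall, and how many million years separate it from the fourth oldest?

E, in the Triassic; 190.7 million years to B

Sorted oldest-first by Ma: C (1754), D (1494), E (243.3), B (52.6), A (1.22).
The third oldest is E at 243.3 Ma, which lies in 251.902–201.4 Ma: the Triassic.
The fourth oldest is B at 52.6 Ma; separation = |243.3 − 52.6| = 190.7 Myr.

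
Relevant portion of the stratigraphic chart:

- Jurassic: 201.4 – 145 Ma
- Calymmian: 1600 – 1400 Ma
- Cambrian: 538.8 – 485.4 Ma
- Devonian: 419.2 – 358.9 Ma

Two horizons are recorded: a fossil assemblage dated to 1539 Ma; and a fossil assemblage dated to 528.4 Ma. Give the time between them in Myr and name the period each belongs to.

1010.6 million years apart; the first in the Calymmian, the second in the Cambrian

Elapsed time: 1539 − 528.4 = 1010.6 Myr.
1539 Ma lies within 1600–1400 Ma: Calymmian.
528.4 Ma lies within 538.8–485.4 Ma: Cambrian.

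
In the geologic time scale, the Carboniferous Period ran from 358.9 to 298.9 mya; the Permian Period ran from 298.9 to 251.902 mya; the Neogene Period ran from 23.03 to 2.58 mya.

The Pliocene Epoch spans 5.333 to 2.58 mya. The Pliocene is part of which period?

The Pliocene (5.333–2.58 Ma) lies entirely within 23.03–2.58 Ma, the Neogene Period.

Neogene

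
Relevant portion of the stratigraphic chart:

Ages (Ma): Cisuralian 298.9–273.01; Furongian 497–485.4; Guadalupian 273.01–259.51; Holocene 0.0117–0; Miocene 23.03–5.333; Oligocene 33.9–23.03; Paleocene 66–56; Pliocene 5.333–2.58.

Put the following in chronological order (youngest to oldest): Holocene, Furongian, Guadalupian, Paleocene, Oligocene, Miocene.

The oldest of these is Furongian (starts 497 Ma) and the youngest is Holocene (ends 0 Ma).
In between, by decreasing start age: Guadalupian (273.01), Paleocene (66), Oligocene (33.9), Miocene (23.03).
Listing youngest first means reversing that sequence.

Holocene → Miocene → Oligocene → Paleocene → Guadalupian → Furongian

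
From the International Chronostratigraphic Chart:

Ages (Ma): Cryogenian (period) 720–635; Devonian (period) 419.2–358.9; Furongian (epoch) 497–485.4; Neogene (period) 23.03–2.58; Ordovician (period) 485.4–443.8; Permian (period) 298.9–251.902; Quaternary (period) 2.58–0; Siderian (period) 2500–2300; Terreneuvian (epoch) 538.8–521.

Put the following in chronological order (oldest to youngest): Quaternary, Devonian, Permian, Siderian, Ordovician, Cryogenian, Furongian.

The oldest of these is Siderian (starts 2500 Ma) and the youngest is Quaternary (ends 0 Ma).
In between, by decreasing start age: Cryogenian (720), Furongian (497), Ordovician (485.4), Devonian (419.2), Permian (298.9).

Siderian, Cryogenian, Furongian, Ordovician, Devonian, Permian, Quaternary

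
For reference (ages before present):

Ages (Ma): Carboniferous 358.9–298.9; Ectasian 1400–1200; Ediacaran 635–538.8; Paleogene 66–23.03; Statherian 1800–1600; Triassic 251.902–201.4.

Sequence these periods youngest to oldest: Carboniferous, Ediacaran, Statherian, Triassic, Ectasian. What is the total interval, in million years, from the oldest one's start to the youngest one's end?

Triassic → Carboniferous → Ediacaran → Ectasian → Statherian; total span 1598.6 Myr

From the excerpt: Carboniferous 358.9–298.9; Ediacaran 635–538.8; Statherian 1800–1600; Triassic 251.902–201.4; Ectasian 1400–1200 (Ma).
Larger Ma is earlier, so the oldest is Statherian and the youngest is Triassic; youngest to oldest: Triassic, Carboniferous, Ediacaran, Ectasian, Statherian.
Oldest start 1800 minus youngest end 201.4 gives 1598.6 Myr overall.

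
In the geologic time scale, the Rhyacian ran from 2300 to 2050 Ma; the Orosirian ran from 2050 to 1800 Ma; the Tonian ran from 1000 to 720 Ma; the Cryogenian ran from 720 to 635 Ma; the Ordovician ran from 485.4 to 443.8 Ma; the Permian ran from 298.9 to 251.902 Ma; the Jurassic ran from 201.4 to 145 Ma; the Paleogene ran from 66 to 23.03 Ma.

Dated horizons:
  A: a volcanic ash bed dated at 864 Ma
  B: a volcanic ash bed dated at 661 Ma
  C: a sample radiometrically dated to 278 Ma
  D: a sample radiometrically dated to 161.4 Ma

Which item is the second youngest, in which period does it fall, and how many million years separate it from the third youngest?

C, in the Permian; 383 million years to B

Smaller Ma means younger, so youngest first: D 161.4 < C 278 < B 661 < A 864.
Counting 2 along gives C (278 Ma); the excerpt puts that inside the Permian, 298.9–251.902 Ma.
Next in line is B (661 Ma), and 661 − 278 = 383 Myr.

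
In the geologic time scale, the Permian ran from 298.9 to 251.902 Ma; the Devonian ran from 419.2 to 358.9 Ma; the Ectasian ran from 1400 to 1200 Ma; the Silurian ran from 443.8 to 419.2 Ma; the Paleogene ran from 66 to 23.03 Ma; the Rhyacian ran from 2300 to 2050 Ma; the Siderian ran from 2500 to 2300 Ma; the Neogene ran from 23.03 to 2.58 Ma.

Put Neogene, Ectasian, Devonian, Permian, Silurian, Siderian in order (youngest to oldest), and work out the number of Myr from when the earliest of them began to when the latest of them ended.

From the excerpt: Neogene 23.03–2.58; Ectasian 1400–1200; Devonian 419.2–358.9; Permian 298.9–251.902; Silurian 443.8–419.2; Siderian 2500–2300 (Ma).
Larger Ma is earlier, so the oldest is Siderian and the youngest is Neogene; youngest to oldest: Neogene, Permian, Devonian, Silurian, Ectasian, Siderian.
Oldest start 2500 minus youngest end 2.58 gives 2497.42 Myr overall.

Neogene → Permian → Devonian → Silurian → Ectasian → Siderian; total span 2497.42 Myr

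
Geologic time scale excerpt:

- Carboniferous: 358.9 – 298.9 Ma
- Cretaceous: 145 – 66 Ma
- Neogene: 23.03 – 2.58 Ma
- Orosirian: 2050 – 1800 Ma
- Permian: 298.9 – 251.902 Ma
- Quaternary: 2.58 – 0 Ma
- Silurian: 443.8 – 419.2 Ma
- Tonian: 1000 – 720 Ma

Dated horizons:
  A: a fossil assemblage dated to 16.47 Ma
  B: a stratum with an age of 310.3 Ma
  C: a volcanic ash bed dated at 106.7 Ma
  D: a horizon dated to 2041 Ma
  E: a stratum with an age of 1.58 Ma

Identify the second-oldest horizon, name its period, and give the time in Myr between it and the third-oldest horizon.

B, in the Carboniferous; 203.6 million years to C

Sorted oldest-first by Ma: D (2041), B (310.3), C (106.7), A (16.47), E (1.58).
The second oldest is B at 310.3 Ma, which lies in 358.9–298.9 Ma: the Carboniferous.
The third oldest is C at 106.7 Ma; separation = |310.3 − 106.7| = 203.6 Myr.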